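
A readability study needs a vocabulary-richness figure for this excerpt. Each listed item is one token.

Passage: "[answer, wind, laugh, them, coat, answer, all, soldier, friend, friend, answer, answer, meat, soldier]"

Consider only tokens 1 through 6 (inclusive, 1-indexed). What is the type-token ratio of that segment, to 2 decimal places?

Segment tokens 1–6: answer, wind, laugh, them, coat, answer
Segment N = 6, segment V = 5.
TTR = 5 / 6 = 0.83

0.83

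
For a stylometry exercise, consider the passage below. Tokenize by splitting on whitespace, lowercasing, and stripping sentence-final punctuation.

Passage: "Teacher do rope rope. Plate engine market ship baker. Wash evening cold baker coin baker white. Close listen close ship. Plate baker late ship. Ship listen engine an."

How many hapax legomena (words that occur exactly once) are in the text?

Frequencies: ship:4, baker:4, rope:2, plate:2, engine:2, close:2, listen:2, teacher:1, do:1, market:1, wash:1, evening:1, cold:1, coin:1, white:1, late:1, an:1
Hapax (freq=1): an, coin, cold, do, evening, late, market, teacher, wash, white

10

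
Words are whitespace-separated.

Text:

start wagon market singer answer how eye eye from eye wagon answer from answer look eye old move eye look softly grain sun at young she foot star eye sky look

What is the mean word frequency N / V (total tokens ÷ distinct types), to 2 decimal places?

N = 31 tokens, V = 20 types.
Mean frequency = N / V = 31 / 20 = 1.55

1.55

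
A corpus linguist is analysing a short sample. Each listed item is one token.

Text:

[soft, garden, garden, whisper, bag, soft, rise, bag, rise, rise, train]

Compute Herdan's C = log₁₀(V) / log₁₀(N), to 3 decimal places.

0.747

N = 11, V = 6.
log₁₀(V) = 0.778151, log₁₀(N) = 1.041393
C = 0.778151 / 1.041393 = 0.747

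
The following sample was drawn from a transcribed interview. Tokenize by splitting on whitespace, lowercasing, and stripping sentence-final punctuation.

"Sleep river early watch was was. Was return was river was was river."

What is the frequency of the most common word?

6

Frequencies: was:6, river:3, sleep:1, early:1, watch:1, return:1
Most common: 'was' with frequency 6.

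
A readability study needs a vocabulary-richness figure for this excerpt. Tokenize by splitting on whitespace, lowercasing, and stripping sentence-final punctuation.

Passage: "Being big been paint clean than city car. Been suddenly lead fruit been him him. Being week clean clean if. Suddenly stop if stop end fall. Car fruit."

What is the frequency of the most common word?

Frequencies: been:3, clean:3, being:2, car:2, suddenly:2, fruit:2, him:2, if:2, stop:2, big:1, paint:1, than:1, city:1, lead:1, week:1, end:1, fall:1
Most common: 'been' with frequency 3.

3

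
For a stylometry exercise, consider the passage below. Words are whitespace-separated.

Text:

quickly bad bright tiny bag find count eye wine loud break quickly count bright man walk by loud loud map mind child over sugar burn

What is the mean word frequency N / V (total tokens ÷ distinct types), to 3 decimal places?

N = 25 tokens, V = 20 types.
Mean frequency = N / V = 25 / 20 = 1.250

1.250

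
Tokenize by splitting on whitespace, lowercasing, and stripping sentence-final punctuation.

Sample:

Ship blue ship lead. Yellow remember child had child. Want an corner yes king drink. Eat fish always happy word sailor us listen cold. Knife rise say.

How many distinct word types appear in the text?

Distinct types: {always, an, blue, child, cold, corner, drink, eat, fish, had, happy, king, knife, lead, listen, remember, rise, sailor, say, ship, us, want, word, yellow, yes}
V = 25

25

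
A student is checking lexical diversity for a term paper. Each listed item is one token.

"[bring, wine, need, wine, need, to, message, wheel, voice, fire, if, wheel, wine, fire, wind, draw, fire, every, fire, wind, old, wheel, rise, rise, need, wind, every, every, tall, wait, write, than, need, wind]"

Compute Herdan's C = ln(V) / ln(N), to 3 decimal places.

0.820

N = 34, V = 18.
ln(V) = 2.890372, ln(N) = 3.526361
C = 2.890372 / 3.526361 = 0.820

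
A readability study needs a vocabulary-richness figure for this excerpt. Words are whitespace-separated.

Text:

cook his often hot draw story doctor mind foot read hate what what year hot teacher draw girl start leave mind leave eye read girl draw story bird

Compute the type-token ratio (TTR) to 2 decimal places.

N = 28 tokens, V = 19 types.
TTR = V / N = 19 / 28 = 0.68

0.68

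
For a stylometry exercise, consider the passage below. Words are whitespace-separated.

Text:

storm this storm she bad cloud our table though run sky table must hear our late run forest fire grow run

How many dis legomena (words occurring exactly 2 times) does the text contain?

3

Frequencies: run:3, storm:2, our:2, table:2, this:1, she:1, bad:1, cloud:1, though:1, sky:1, must:1, hear:1, late:1, forest:1, fire:1, grow:1
Words with frequency 2: our, storm, table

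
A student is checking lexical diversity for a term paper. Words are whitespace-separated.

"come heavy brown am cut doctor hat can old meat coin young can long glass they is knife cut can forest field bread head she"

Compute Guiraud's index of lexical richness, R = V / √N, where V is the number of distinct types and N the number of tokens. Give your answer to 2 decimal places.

4.40

N = 25, V = 22.
√N = 5.000000
R = 22 / 5.000000 = 4.40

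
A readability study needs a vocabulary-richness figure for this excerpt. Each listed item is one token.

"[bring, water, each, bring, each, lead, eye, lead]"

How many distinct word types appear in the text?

Distinct types: {bring, each, eye, lead, water}
V = 5

5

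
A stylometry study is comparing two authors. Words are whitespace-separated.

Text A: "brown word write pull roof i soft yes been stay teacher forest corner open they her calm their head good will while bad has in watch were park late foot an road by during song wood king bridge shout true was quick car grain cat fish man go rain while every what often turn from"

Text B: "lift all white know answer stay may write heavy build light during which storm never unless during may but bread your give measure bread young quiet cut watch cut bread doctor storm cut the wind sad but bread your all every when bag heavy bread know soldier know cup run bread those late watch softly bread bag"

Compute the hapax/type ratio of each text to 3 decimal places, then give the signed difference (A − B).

A: hapax=53, V=54, ratio=0.981
B: hapax=26, V=38, ratio=0.684
Difference = 0.981 − 0.684 = 0.297

0.297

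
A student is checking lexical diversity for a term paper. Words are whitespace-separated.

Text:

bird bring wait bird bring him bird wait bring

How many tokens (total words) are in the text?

Tokens: bird, bring, wait, bird, bring, him, bird, wait, bring
N = 9

9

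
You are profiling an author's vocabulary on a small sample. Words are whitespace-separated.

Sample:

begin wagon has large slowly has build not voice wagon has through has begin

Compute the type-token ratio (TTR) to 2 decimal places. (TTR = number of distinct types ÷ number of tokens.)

0.64

N = 14 tokens, V = 9 types.
TTR = V / N = 9 / 14 = 0.64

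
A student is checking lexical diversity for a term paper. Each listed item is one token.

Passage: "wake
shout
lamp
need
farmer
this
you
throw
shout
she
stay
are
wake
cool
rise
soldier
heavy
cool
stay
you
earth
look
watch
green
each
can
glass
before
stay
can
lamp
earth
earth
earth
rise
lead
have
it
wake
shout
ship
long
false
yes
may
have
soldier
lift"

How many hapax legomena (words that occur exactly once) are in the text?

21

Frequencies: earth:4, wake:3, shout:3, stay:3, lamp:2, you:2, cool:2, rise:2, soldier:2, can:2, have:2, need:1, farmer:1, this:1, throw:1, she:1, are:1, heavy:1, look:1, watch:1, … (12 more, each freq 1)
Hapax (freq=1): are, before, each, false, farmer, glass, green, heavy, it, lead, lift, long, look, may, need, she, ship, this, throw, watch, yes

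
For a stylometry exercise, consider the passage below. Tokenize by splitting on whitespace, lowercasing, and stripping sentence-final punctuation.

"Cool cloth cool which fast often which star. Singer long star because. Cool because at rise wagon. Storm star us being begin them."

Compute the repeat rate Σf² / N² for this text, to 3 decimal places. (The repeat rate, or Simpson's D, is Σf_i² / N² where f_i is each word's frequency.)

0.074

Frequencies: cool:3, star:3, which:2, because:2, cloth:1, fast:1, often:1, singer:1, long:1, at:1, rise:1, wagon:1, storm:1, us:1, being:1, begin:1, them:1
Σf² = 39; N² = 529
Repeat rate = 39 / 529 = 0.074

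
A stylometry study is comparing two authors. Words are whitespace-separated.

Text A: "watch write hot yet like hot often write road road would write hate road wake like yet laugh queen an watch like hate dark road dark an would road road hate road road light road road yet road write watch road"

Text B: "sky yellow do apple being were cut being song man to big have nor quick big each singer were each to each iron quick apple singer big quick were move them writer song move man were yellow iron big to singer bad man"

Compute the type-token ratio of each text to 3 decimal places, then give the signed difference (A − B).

TTR(A) = 15/41 = 0.366
TTR(B) = 21/43 = 0.488
Difference = 0.366 − 0.488 = -0.122

-0.122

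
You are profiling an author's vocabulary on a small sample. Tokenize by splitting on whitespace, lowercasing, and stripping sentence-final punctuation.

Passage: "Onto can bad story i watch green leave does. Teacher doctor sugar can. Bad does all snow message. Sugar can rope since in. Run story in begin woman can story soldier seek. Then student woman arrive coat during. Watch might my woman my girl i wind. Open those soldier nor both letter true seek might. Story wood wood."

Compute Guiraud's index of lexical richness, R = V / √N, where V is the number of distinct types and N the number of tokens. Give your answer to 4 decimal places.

5.1210

N = 58, V = 39.
√N = 7.615773
R = 39 / 7.615773 = 5.1210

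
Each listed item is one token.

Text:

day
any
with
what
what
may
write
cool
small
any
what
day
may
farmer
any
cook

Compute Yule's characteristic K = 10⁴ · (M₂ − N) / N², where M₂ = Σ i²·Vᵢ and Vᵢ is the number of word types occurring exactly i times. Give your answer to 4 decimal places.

Frequencies: any:3, what:3, day:2, may:2, with:1, write:1, cool:1, small:1, farmer:1, cook:1
N = 16. Frequency spectrum: V_1=6, V_2=2, V_3=2
M₂ = 1²·6 + 2²·2 + 3²·2 = 32
K = 10000 × (32 − 16) / 16² = 625.0000

625.0000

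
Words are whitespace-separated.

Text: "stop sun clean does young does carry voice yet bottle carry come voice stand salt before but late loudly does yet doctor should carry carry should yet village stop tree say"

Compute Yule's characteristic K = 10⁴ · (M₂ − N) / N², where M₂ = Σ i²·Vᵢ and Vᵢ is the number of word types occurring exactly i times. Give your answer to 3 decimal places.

312.175

Frequencies: carry:4, does:3, yet:3, stop:2, voice:2, should:2, sun:1, clean:1, young:1, bottle:1, come:1, stand:1, salt:1, before:1, but:1, late:1, loudly:1, doctor:1, village:1, tree:1, … (1 more, each freq 1)
N = 31. Frequency spectrum: V_1=15, V_2=3, V_3=2, V_4=1
M₂ = 1²·15 + 2²·3 + 3²·2 + 4²·1 = 61
K = 10000 × (61 − 31) / 31² = 312.175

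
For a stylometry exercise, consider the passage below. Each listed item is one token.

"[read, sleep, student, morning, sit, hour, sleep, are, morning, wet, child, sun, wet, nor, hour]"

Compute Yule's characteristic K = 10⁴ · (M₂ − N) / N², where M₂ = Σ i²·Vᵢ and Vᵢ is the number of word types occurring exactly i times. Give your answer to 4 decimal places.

355.5556

Frequencies: sleep:2, morning:2, hour:2, wet:2, read:1, student:1, sit:1, are:1, child:1, sun:1, nor:1
N = 15. Frequency spectrum: V_1=7, V_2=4
M₂ = 1²·7 + 2²·4 = 23
K = 10000 × (23 − 15) / 15² = 355.5556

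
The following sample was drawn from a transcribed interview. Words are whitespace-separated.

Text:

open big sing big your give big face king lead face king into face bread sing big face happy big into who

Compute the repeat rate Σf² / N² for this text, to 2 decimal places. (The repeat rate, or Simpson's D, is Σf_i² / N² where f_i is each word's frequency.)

0.12

Frequencies: big:5, face:4, sing:2, king:2, into:2, open:1, your:1, give:1, lead:1, bread:1, happy:1, who:1
Σf² = 60; N² = 484
Repeat rate = 60 / 484 = 0.12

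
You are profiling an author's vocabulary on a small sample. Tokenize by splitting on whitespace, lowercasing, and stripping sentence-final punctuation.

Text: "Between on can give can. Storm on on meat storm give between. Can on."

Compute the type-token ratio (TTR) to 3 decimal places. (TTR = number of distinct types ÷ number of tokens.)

0.429

N = 14 tokens, V = 6 types.
TTR = V / N = 6 / 14 = 0.429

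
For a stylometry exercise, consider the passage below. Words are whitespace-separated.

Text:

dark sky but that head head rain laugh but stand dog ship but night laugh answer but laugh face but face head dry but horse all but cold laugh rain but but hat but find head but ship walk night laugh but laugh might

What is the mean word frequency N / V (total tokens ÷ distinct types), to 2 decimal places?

2.10

N = 44 tokens, V = 21 types.
Mean frequency = N / V = 44 / 21 = 2.10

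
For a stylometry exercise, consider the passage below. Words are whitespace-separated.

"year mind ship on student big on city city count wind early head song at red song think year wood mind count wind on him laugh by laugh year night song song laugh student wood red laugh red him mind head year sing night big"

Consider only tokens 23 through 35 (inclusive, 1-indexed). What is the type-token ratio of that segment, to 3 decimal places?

0.769

Segment tokens 23–35: wind, on, him, laugh, by, laugh, year, night, song, song, laugh, student, wood
Segment N = 13, segment V = 10.
TTR = 10 / 13 = 0.769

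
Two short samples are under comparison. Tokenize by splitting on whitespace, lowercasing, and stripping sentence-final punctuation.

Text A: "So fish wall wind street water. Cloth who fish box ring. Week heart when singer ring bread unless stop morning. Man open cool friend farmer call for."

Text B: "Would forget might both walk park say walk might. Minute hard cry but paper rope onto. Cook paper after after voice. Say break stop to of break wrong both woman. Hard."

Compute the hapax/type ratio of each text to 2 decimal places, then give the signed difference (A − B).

A: hapax=23, V=25, ratio=0.92
B: hapax=15, V=23, ratio=0.65
Difference = 0.92 − 0.65 = 0.27

0.27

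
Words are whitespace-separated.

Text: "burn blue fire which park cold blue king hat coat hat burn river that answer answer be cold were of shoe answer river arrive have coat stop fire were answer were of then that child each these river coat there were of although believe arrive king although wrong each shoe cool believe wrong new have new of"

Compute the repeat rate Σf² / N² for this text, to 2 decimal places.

0.04

Frequencies: answer:4, were:4, of:4, coat:3, river:3, burn:2, blue:2, fire:2, cold:2, king:2, hat:2, that:2, shoe:2, arrive:2, have:2, each:2, although:2, believe:2, wrong:2, new:2, … (9 more, each freq 1)
Σf² = 135; N² = 3249
Repeat rate = 135 / 3249 = 0.04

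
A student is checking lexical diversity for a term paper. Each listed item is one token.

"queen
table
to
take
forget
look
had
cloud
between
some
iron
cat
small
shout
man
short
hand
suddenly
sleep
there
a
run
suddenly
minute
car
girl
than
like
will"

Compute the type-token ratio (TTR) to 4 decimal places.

0.9655

N = 29 tokens, V = 28 types.
TTR = V / N = 28 / 29 = 0.9655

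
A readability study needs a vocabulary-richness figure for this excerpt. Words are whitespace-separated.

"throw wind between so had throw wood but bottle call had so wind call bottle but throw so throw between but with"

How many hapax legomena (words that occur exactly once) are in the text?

Frequencies: throw:4, so:3, but:3, wind:2, between:2, had:2, bottle:2, call:2, wood:1, with:1
Hapax (freq=1): with, wood

2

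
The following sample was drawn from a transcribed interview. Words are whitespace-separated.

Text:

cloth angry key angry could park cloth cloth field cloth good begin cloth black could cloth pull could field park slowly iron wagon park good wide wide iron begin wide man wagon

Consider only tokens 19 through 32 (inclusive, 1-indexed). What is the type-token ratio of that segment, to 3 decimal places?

0.643

Segment tokens 19–32: field, park, slowly, iron, wagon, park, good, wide, wide, iron, begin, wide, man, wagon
Segment N = 14, segment V = 9.
TTR = 9 / 14 = 0.643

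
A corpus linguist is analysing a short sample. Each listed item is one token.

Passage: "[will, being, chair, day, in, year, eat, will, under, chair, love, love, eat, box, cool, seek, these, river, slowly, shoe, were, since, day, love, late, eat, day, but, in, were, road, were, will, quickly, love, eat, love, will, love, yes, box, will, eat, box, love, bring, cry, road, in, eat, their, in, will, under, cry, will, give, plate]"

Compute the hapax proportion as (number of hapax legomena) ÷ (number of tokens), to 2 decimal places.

Frequencies: will:7, love:7, eat:6, in:4, day:3, box:3, were:3, chair:2, under:2, road:2, cry:2, being:1, year:1, cool:1, seek:1, these:1, river:1, slowly:1, shoe:1, since:1, … (8 more, each freq 1)
Hapax count = 17; token count = 58.
Ratio = 17 / 58 = 0.29

0.29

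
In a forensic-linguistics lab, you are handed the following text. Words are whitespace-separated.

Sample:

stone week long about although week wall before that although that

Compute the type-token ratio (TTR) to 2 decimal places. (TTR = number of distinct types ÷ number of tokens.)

N = 11 tokens, V = 8 types.
TTR = V / N = 8 / 11 = 0.73

0.73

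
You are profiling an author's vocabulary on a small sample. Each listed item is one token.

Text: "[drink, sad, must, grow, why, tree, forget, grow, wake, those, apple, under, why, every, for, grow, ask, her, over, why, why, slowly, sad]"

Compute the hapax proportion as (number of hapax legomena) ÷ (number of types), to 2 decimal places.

0.82

Frequencies: why:4, grow:3, sad:2, drink:1, must:1, tree:1, forget:1, wake:1, those:1, apple:1, under:1, every:1, for:1, ask:1, her:1, over:1, slowly:1
Hapax count = 14; type count = 17.
Ratio = 14 / 17 = 0.82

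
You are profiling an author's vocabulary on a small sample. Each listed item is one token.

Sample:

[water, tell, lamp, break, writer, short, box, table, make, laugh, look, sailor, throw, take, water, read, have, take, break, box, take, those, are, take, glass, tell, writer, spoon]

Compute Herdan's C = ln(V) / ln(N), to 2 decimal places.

0.90

N = 28, V = 20.
ln(V) = 2.995732, ln(N) = 3.332205
C = 2.995732 / 3.332205 = 0.90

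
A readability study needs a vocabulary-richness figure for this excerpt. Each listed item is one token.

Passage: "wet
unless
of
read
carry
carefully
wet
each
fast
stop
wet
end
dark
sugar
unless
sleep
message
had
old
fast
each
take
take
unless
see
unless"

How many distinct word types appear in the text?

18

Distinct types: {carefully, carry, dark, each, end, fast, had, message, of, old, read, see, sleep, stop, sugar, take, unless, wet}
V = 18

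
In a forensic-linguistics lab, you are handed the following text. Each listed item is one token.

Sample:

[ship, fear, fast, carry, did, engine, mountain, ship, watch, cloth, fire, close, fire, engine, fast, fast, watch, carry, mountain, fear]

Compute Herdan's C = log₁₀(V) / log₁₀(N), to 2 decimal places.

N = 20, V = 11.
log₁₀(V) = 1.041393, log₁₀(N) = 1.301030
C = 1.041393 / 1.301030 = 0.80

0.80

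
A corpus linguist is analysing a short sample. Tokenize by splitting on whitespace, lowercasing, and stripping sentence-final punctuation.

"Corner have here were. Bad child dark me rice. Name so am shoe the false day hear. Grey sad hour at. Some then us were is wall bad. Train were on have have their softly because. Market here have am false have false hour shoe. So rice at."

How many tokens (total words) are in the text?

Tokens: corner, have, here, were, bad, child, dark, me, rice, name, so, am, shoe, the, false, day, hear, grey, sad, hour, at, some, then, us, were, is, wall, bad, train, were, on, have, have, their, softly, because, market, here, have, am, false, have, false, hour, shoe, so, rice, at
N = 48

48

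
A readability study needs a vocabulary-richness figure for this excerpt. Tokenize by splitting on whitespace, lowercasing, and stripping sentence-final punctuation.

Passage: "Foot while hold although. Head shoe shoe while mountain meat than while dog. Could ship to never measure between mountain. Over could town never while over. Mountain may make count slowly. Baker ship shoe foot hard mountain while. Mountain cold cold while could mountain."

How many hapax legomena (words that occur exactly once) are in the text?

16

Frequencies: while:6, mountain:6, shoe:3, could:3, foot:2, ship:2, never:2, over:2, cold:2, hold:1, although:1, head:1, meat:1, than:1, dog:1, to:1, measure:1, between:1, town:1, may:1, … (5 more, each freq 1)
Hapax (freq=1): although, baker, between, count, dog, hard, head, hold, make, may, measure, meat, slowly, than, to, town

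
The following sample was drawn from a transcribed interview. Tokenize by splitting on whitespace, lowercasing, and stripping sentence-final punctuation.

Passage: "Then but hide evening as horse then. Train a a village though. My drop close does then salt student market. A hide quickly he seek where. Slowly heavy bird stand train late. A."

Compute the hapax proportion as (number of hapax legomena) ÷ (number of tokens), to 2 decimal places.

0.67

Frequencies: a:4, then:3, hide:2, train:2, but:1, evening:1, as:1, horse:1, village:1, though:1, my:1, drop:1, close:1, does:1, salt:1, student:1, market:1, quickly:1, he:1, seek:1, … (6 more, each freq 1)
Hapax count = 22; token count = 33.
Ratio = 22 / 33 = 0.67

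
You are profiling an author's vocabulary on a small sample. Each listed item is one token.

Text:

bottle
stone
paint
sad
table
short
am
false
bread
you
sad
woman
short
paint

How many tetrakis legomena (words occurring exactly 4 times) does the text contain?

Frequencies: paint:2, sad:2, short:2, bottle:1, stone:1, table:1, am:1, false:1, bread:1, you:1, woman:1
Words with frequency 4: (none)

0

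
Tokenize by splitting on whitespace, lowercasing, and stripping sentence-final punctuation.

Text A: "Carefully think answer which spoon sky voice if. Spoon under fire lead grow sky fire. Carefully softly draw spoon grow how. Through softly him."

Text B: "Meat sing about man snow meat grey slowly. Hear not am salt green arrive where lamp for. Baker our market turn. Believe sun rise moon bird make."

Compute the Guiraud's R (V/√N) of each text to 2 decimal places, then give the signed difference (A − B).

A: V=17, N=24, R=3.47
B: V=26, N=27, R=5.00
Difference = 3.47 − 5.00 = -1.53

-1.53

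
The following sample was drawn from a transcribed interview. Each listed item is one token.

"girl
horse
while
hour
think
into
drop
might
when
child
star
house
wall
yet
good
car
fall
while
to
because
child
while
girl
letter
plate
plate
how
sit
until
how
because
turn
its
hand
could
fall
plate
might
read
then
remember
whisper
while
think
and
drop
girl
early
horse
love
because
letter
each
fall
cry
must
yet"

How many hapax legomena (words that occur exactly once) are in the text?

25

Frequencies: while:4, girl:3, fall:3, because:3, plate:3, horse:2, think:2, drop:2, might:2, child:2, yet:2, letter:2, how:2, hour:1, into:1, when:1, star:1, house:1, wall:1, good:1, … (18 more, each freq 1)
Hapax (freq=1): and, car, could, cry, each, early, good, hand, hour, house, into, its, love, must, read, remember, sit, star, then, to, turn, until, wall, when, whisper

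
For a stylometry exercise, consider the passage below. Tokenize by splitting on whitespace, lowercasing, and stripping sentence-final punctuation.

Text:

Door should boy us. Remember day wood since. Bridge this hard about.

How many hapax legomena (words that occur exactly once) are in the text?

Frequencies: door:1, should:1, boy:1, us:1, remember:1, day:1, wood:1, since:1, bridge:1, this:1, hard:1, about:1
Hapax (freq=1): about, boy, bridge, day, door, hard, remember, should, since, this, us, wood

12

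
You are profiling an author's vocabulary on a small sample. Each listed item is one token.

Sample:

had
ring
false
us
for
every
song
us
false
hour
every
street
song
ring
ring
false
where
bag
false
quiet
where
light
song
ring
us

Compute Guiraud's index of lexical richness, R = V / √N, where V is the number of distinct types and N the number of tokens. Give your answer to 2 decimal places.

2.60

N = 25, V = 13.
√N = 5.000000
R = 13 / 5.000000 = 2.60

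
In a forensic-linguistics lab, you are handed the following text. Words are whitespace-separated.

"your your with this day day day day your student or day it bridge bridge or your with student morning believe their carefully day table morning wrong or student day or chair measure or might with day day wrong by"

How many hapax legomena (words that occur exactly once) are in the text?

Frequencies: day:9, or:5, your:4, with:3, student:3, bridge:2, morning:2, wrong:2, this:1, it:1, believe:1, their:1, carefully:1, table:1, chair:1, measure:1, might:1, by:1
Hapax (freq=1): believe, by, carefully, chair, it, measure, might, table, their, this

10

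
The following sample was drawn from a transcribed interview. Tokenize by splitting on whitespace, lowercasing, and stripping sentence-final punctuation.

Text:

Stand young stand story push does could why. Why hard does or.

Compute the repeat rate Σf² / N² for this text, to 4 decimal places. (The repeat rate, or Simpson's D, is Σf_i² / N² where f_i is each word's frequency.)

0.1250

Frequencies: stand:2, does:2, why:2, young:1, story:1, push:1, could:1, hard:1, or:1
Σf² = 18; N² = 144
Repeat rate = 18 / 144 = 0.1250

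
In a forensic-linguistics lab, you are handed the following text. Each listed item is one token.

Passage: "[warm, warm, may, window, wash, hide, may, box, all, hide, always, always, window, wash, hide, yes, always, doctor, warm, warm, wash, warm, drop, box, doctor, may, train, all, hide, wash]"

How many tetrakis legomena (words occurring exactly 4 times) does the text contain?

2

Frequencies: warm:5, wash:4, hide:4, may:3, always:3, window:2, box:2, all:2, doctor:2, yes:1, drop:1, train:1
Words with frequency 4: hide, wash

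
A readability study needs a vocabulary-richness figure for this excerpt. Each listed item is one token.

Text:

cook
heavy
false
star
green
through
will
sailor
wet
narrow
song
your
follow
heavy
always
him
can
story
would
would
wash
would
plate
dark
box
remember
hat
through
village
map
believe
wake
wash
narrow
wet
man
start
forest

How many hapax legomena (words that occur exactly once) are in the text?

25

Frequencies: would:3, heavy:2, through:2, wet:2, narrow:2, wash:2, cook:1, false:1, star:1, green:1, will:1, sailor:1, song:1, your:1, follow:1, always:1, him:1, can:1, story:1, plate:1, … (11 more, each freq 1)
Hapax (freq=1): always, believe, box, can, cook, dark, false, follow, forest, green, hat, him, man, map, plate, remember, sailor, song, star, start, story, village, wake, will, your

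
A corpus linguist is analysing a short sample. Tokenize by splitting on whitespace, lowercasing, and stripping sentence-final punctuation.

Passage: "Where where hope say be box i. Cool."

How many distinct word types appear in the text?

7

Distinct types: {be, box, cool, hope, i, say, where}
V = 7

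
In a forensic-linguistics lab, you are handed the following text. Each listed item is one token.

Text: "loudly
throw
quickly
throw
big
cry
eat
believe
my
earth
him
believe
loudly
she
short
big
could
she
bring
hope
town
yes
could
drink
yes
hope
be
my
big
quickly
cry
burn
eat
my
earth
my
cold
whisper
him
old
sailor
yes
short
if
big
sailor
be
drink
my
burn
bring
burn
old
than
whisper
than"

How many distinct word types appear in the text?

26

Distinct types: {be, believe, big, bring, burn, cold, could, cry, drink, earth, eat, him, hope, if, loudly, my, old, quickly, sailor, she, short, than, throw, town, whisper, yes}
V = 26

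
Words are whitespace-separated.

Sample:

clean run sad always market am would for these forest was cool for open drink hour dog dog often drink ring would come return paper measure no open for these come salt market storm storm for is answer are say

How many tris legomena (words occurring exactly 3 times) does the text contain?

0

Frequencies: for:4, market:2, would:2, these:2, open:2, drink:2, dog:2, come:2, storm:2, clean:1, run:1, sad:1, always:1, am:1, forest:1, was:1, cool:1, hour:1, often:1, ring:1, … (9 more, each freq 1)
Words with frequency 3: (none)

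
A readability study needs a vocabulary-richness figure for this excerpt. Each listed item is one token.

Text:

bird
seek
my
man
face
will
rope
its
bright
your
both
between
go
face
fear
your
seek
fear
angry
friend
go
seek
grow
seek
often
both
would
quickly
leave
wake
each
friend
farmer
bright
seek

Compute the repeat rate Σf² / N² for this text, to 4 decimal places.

0.0563

Frequencies: seek:5, face:2, bright:2, your:2, both:2, go:2, fear:2, friend:2, bird:1, my:1, man:1, will:1, rope:1, its:1, between:1, angry:1, grow:1, often:1, would:1, quickly:1, … (4 more, each freq 1)
Σf² = 69; N² = 1225
Repeat rate = 69 / 1225 = 0.0563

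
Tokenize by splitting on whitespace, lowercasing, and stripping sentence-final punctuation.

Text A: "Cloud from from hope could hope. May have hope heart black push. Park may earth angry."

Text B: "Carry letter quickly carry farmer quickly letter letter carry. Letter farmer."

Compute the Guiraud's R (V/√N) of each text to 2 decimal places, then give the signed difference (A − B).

1.79

A: V=12, N=16, R=3.00
B: V=4, N=11, R=1.21
Difference = 3.00 − 1.21 = 1.79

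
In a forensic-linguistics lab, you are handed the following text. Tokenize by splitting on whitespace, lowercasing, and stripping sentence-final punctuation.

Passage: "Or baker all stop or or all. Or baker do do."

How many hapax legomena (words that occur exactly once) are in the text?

Frequencies: or:4, baker:2, all:2, do:2, stop:1
Hapax (freq=1): stop

1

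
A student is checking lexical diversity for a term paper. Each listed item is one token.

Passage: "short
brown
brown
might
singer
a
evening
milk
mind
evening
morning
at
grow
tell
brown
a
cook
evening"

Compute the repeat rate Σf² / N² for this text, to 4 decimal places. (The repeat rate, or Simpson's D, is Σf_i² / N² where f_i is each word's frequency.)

0.0988

Frequencies: brown:3, evening:3, a:2, short:1, might:1, singer:1, milk:1, mind:1, morning:1, at:1, grow:1, tell:1, cook:1
Σf² = 32; N² = 324
Repeat rate = 32 / 324 = 0.0988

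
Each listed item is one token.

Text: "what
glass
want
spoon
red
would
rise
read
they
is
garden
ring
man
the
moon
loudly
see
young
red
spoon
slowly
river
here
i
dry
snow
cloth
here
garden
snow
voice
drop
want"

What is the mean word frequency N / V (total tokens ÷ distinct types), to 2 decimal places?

N = 33 tokens, V = 27 types.
Mean frequency = N / V = 33 / 27 = 1.22

1.22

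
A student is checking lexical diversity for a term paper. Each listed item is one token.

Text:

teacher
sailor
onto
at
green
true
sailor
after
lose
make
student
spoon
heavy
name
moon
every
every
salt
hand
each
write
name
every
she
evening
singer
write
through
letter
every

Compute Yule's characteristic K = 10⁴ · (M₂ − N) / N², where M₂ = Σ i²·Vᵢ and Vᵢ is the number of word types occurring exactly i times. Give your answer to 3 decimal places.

Frequencies: every:4, sailor:2, name:2, write:2, teacher:1, onto:1, at:1, green:1, true:1, after:1, lose:1, make:1, student:1, spoon:1, heavy:1, moon:1, salt:1, hand:1, each:1, she:1, … (4 more, each freq 1)
N = 30. Frequency spectrum: V_1=20, V_2=3, V_4=1
M₂ = 1²·20 + 2²·3 + 4²·1 = 48
K = 10000 × (48 − 30) / 30² = 200.000

200.000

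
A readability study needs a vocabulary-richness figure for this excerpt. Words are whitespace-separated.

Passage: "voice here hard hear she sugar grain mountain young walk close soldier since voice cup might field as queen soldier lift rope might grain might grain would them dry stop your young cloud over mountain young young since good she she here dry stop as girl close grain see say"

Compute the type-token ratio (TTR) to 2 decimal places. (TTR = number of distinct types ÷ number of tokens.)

N = 50 tokens, V = 31 types.
TTR = V / N = 31 / 50 = 0.62

0.62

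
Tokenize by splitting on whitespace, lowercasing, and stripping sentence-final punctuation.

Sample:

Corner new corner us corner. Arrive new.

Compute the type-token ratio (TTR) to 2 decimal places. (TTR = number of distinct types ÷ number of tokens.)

N = 7 tokens, V = 4 types.
TTR = V / N = 4 / 7 = 0.57

0.57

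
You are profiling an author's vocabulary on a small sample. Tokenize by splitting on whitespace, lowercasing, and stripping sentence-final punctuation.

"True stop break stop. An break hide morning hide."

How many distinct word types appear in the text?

Distinct types: {an, break, hide, morning, stop, true}
V = 6

6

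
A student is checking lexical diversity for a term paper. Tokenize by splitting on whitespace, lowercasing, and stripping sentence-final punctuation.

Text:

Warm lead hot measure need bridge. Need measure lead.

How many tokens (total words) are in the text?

9

Tokens: warm, lead, hot, measure, need, bridge, need, measure, lead
N = 9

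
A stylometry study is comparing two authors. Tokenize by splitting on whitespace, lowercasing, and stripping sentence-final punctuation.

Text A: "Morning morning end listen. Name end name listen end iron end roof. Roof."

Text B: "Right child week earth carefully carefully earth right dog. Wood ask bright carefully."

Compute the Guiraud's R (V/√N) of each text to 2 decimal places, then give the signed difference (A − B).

A: V=6, N=13, R=1.66
B: V=9, N=13, R=2.50
Difference = 1.66 − 2.50 = -0.84

-0.84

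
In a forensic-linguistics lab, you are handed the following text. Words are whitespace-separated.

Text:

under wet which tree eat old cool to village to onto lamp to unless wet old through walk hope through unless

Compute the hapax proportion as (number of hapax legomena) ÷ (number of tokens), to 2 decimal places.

Frequencies: to:3, wet:2, old:2, unless:2, through:2, under:1, which:1, tree:1, eat:1, cool:1, village:1, onto:1, lamp:1, walk:1, hope:1
Hapax count = 10; token count = 21.
Ratio = 10 / 21 = 0.48

0.48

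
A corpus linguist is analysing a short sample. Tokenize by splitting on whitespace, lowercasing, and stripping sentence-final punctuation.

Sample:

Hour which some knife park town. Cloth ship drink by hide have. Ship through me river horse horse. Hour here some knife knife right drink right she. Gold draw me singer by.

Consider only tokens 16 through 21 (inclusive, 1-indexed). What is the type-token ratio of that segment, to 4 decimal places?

Segment tokens 16–21: river, horse, horse, hour, here, some
Segment N = 6, segment V = 5.
TTR = 5 / 6 = 0.8333

0.8333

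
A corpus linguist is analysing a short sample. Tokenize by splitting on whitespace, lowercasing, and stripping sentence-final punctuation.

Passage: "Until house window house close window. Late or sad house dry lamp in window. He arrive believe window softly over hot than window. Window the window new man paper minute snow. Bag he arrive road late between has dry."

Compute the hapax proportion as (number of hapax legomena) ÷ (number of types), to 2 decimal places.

0.78

Frequencies: window:7, house:3, late:2, dry:2, he:2, arrive:2, until:1, close:1, or:1, sad:1, lamp:1, in:1, believe:1, softly:1, over:1, hot:1, than:1, the:1, new:1, man:1, … (7 more, each freq 1)
Hapax count = 21; type count = 27.
Ratio = 21 / 27 = 0.78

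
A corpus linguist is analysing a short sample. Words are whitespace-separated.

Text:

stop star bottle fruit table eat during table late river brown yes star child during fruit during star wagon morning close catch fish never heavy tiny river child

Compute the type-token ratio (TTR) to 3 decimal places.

N = 28 tokens, V = 20 types.
TTR = V / N = 20 / 28 = 0.714

0.714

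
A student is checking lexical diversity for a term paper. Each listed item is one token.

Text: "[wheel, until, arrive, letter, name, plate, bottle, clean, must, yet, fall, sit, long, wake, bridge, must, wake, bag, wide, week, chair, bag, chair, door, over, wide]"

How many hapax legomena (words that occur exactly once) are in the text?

16

Frequencies: must:2, wake:2, bag:2, wide:2, chair:2, wheel:1, until:1, arrive:1, letter:1, name:1, plate:1, bottle:1, clean:1, yet:1, fall:1, sit:1, long:1, bridge:1, week:1, door:1, … (1 more, each freq 1)
Hapax (freq=1): arrive, bottle, bridge, clean, door, fall, letter, long, name, over, plate, sit, until, week, wheel, yet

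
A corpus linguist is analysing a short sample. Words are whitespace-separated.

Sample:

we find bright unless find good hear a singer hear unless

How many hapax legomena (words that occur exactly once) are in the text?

Frequencies: find:2, unless:2, hear:2, we:1, bright:1, good:1, a:1, singer:1
Hapax (freq=1): a, bright, good, singer, we

5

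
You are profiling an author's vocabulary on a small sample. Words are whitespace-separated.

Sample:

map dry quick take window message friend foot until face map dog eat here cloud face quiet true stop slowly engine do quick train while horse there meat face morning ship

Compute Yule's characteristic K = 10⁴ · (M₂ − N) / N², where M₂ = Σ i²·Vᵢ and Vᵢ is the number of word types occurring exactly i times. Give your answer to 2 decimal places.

104.06

Frequencies: face:3, map:2, quick:2, dry:1, take:1, window:1, message:1, friend:1, foot:1, until:1, dog:1, eat:1, here:1, cloud:1, quiet:1, true:1, stop:1, slowly:1, engine:1, do:1, … (7 more, each freq 1)
N = 31. Frequency spectrum: V_1=24, V_2=2, V_3=1
M₂ = 1²·24 + 2²·2 + 3²·1 = 41
K = 10000 × (41 − 31) / 31² = 104.06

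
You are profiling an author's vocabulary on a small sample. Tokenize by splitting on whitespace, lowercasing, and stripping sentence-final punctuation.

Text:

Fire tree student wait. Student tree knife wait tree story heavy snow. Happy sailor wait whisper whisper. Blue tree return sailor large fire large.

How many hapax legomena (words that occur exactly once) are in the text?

7

Frequencies: tree:4, wait:3, fire:2, student:2, sailor:2, whisper:2, large:2, knife:1, story:1, heavy:1, snow:1, happy:1, blue:1, return:1
Hapax (freq=1): blue, happy, heavy, knife, return, snow, story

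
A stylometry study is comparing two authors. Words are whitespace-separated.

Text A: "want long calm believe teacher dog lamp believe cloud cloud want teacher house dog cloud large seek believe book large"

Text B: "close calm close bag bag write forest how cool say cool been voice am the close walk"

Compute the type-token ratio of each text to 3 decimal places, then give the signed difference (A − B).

TTR(A) = 12/20 = 0.600
TTR(B) = 13/17 = 0.765
Difference = 0.600 − 0.765 = -0.165

-0.165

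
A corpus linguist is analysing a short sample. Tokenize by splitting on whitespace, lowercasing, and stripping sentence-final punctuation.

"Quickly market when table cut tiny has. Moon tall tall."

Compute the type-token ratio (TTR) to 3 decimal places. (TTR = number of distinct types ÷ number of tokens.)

N = 10 tokens, V = 9 types.
TTR = V / N = 9 / 10 = 0.900

0.900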